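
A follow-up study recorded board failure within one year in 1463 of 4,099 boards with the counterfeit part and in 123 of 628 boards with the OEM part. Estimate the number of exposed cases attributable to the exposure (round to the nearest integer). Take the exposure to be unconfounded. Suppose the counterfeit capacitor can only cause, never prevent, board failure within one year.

p₁ = P(outcome | exposed) = 1463/4099 = 0.35692
p₀ = P(outcome | unexposed) = 123/628 = 0.19586
PN = (p₁ − p₀)/p₁ = (0.35692 − 0.19586) / 0.35692 ≈ 0.45124.
Attributable cases ≈ PN × (exposed cases) = 0.45124 × 1463 ≈ 660.17.

about 660 cases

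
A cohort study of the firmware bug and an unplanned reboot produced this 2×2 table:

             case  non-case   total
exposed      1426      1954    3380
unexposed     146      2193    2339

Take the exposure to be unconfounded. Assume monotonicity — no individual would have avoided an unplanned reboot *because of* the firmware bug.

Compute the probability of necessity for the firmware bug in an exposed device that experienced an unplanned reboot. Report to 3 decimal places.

p₁ = P(outcome | exposed) = 1426/3380 = 0.42189
p₀ = P(outcome | unexposed) = 146/2339 = 0.06242
Under exogeneity and monotonicity, PN = (p₁ − p₀)/p₁.
PN = (0.42189 − 0.06242) / 0.42189 ≈ 0.8520

PN ≈ 0.852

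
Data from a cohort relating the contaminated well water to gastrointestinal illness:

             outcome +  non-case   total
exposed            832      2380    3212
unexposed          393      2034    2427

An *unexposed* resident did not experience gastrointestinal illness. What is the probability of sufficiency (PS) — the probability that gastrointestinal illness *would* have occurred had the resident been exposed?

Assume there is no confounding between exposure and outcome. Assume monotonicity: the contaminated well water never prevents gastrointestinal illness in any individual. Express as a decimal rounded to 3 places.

PS ≈ 0.116

p₁ = P(outcome | exposed) = 832/3212 = 0.25903
p₀ = P(outcome | unexposed) = 393/2427 = 0.16193
Under exogeneity and monotonicity, PS = (p₁ − p₀) / (1 − p₀).
PS = (0.25903 − 0.16193) / (1 − 0.16193) = 0.0971 / 0.83807 ≈ 0.1159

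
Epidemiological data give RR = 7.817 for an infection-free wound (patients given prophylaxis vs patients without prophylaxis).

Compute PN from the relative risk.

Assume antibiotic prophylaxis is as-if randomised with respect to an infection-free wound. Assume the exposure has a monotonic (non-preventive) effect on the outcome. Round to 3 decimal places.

PN ≈ 0.872

Under exogeneity and monotonicity, PN = (RR − 1) / RR = 1 − 1/RR.
PN = (7.817 − 1) / 7.817 = 6.817 / 7.817 ≈ 0.8721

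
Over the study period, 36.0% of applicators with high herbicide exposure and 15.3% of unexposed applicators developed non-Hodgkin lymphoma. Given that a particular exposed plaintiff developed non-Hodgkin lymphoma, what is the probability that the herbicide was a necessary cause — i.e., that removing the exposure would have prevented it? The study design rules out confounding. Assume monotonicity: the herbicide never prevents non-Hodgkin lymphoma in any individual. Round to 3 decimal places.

PN ≈ 0.575

p₁ = 0.36, p₀ = 0.153.
Under exogeneity and monotonicity, PN = (p₁ − p₀) / p₁.
PN = (0.36 − 0.153) / 0.36 = 0.207 / 0.36 ≈ 0.5750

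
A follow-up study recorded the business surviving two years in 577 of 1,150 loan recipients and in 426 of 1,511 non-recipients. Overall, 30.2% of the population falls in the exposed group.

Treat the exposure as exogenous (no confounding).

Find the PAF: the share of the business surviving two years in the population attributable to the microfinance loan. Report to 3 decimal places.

p₁ = P(outcome | exposed) = 577/1150 = 0.50174
p₀ = P(outcome | unexposed) = 426/1511 = 0.28193
Overall risk P(Y=1) = π·p₁ + (1−π)·p₀ = 0.302×0.50174 + 0.698×0.28193 = 0.34831.
Under exogeneity, PAF = [P(Y=1) − p₀] / P(Y=1).
PAF = (0.34831 − 0.28193) / 0.34831 ≈ 0.1906

PAF ≈ 0.191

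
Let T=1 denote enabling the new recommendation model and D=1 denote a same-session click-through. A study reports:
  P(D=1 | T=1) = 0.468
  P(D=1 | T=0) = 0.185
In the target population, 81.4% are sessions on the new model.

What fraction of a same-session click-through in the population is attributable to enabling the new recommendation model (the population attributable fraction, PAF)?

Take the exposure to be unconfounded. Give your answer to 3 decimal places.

Let p₁ = 0.468, p₀ = 0.185.
Overall risk P(Y=1) = π·p₁ + (1−π)·p₀ = 0.814×0.468 + 0.186×0.185 = 0.41536.
Under exogeneity, PAF = [P(Y=1) − p₀] / P(Y=1).
PAF = (0.41536 − 0.185) / 0.41536 ≈ 0.5546

PAF ≈ 0.555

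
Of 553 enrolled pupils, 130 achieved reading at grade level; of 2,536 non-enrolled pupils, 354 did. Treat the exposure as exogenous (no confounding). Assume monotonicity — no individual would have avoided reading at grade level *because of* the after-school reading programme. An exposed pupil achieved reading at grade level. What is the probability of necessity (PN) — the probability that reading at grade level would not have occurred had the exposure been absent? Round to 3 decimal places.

PN ≈ 0.406

p₁ = P(outcome | exposed) = 130/553 = 0.23508
p₀ = P(outcome | unexposed) = 354/2536 = 0.13959
Under exogeneity and monotonicity, PN = (p₁ − p₀) / p₁.
PN = (0.23508 − 0.13959) / 0.23508 = 0.095491 / 0.23508 ≈ 0.4062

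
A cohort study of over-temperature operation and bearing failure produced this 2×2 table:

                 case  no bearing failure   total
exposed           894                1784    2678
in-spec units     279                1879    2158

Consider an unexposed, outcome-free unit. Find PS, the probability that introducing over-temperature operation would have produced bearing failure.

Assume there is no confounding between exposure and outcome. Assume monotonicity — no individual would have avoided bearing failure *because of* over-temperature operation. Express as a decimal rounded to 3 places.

p₁ = P(outcome | exposed) = 894/2678 = 0.33383
p₀ = P(outcome | unexposed) = 279/2158 = 0.12929
Under exogeneity and monotonicity, PS = (p₁ − p₀)/(1 − p₀).
PS = (0.33383 − 0.12929) / 0.87071 ≈ 0.2349

PS ≈ 0.235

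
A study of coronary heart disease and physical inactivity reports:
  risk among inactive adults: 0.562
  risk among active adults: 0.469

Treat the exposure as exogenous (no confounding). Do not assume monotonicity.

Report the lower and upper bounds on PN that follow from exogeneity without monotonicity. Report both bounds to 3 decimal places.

0.165 ≤ PN ≤ 0.945

Let p₁ = 0.562, p₀ = 0.469.
Under exogeneity alone the bounds on PN are max{0,(p₁−p₀)/p₁} ≤ PN ≤ min{1,(1−p₀)/p₁}.
  lower = (p₁ − p₀)/p₁ = 0.093 / 0.562 ≈ 0.1655
  upper = min{1, (1 − p₀)/p₁} = 0.531 / 0.562 ≈ 0.9448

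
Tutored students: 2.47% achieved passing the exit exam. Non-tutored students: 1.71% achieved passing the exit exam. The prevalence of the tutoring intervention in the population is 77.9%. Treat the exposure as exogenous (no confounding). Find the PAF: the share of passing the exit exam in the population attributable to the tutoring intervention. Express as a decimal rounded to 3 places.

p₁ = 0.0247, p₀ = 0.0171.
Overall risk P(Y=1) = π·p₁ + (1−π)·p₀ = 0.779×0.0247 + 0.221×0.0171 = 0.02302.
Under exogeneity, PAF = [P(Y=1) − p₀] / P(Y=1).
PAF = (0.02302 − 0.0171) / 0.02302 ≈ 0.2572

PAF ≈ 0.257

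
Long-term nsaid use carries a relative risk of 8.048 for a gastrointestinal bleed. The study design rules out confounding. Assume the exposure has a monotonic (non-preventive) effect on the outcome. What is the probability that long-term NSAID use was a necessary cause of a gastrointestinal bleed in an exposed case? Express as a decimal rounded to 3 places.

PN ≈ 0.876

Under exogeneity and monotonicity, PN = (RR − 1) / RR = 1 − 1/RR.
PN = (8.048 − 1) / 8.048 = 7.048 / 8.048 ≈ 0.8757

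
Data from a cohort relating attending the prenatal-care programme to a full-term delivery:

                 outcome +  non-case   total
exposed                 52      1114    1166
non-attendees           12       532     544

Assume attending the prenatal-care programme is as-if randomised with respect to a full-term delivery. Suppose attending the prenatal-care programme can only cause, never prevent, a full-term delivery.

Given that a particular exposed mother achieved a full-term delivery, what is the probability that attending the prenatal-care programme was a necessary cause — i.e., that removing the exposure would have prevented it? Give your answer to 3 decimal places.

PN ≈ 0.505

p₁ = P(outcome | exposed) = 52/1166 = 0.044597
p₀ = P(outcome | unexposed) = 12/544 = 0.022059
Under exogeneity and monotonicity, PN = (p₁ − p₀)/p₁.
PN = (0.044597 − 0.022059) / 0.044597 ≈ 0.5054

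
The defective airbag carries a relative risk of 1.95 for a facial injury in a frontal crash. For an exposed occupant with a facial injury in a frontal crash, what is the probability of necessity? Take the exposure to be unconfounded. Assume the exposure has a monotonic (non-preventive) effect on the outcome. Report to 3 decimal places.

PN ≈ 0.487

Under exogeneity and monotonicity, PN = (RR − 1) / RR = 1 − 1/RR.
PN = (1.95 − 1) / 1.95 = 0.95 / 1.95 ≈ 0.4872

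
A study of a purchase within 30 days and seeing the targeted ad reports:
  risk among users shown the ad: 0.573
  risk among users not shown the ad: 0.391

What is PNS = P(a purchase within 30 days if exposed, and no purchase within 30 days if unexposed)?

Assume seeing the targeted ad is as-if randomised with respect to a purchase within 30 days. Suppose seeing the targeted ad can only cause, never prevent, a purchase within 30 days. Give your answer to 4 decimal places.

PNS ≈ 0.1820

Let p₁ = 0.573, p₀ = 0.391.
Under exogeneity and monotonicity, PNS = p₁ − p₀.
PNS = 0.573 − 0.391 = 0.182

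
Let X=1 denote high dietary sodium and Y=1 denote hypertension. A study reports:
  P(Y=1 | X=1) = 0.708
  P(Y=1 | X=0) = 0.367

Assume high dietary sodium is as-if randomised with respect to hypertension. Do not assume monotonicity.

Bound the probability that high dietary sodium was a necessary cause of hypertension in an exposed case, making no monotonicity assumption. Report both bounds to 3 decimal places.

0.482 ≤ PN ≤ 0.894

Let p₁ = 0.708, p₀ = 0.367.
Under exogeneity alone the bounds on PN are max{0,(p₁−p₀)/p₁} ≤ PN ≤ min{1,(1−p₀)/p₁}.
  lower = (p₁ − p₀)/p₁ = 0.341 / 0.708 ≈ 0.4816
  upper = min{1, (1 − p₀)/p₁} = 0.633 / 0.708 ≈ 0.8941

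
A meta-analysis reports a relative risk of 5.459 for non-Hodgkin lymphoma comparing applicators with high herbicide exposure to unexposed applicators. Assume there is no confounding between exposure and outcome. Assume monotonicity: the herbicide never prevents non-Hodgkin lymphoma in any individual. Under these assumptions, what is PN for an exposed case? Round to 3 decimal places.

PN ≈ 0.817

Under exogeneity and monotonicity, PN = (RR − 1) / RR = 1 − 1/RR.
PN = (5.459 − 1) / 5.459 = 4.459 / 5.459 ≈ 0.8168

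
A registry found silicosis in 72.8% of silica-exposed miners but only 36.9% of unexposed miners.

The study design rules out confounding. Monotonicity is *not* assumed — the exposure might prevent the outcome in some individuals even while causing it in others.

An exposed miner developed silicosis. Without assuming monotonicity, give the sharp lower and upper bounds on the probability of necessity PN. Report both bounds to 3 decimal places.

0.493 ≤ PN ≤ 0.867

p₁ = 0.728, p₀ = 0.369.
Under exogeneity alone the bounds on PN are max{0,(p₁−p₀)/p₁} ≤ PN ≤ min{1,(1−p₀)/p₁}.
  lower = (p₁ − p₀)/p₁ = 0.359 / 0.728 ≈ 0.4931
  upper = min{1, (1 − p₀)/p₁} = 0.631 / 0.728 ≈ 0.8668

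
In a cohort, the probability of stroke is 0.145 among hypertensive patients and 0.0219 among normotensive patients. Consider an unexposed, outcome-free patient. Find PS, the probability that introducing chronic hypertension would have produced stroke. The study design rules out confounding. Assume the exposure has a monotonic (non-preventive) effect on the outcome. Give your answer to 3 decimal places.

PS ≈ 0.126

Let p₁ = 0.145, p₀ = 0.0219.
Under exogeneity and monotonicity, PS = (p₁ − p₀) / (1 − p₀).
PS = (0.145 − 0.0219) / (1 − 0.0219) = 0.1231 / 0.9781 ≈ 0.1259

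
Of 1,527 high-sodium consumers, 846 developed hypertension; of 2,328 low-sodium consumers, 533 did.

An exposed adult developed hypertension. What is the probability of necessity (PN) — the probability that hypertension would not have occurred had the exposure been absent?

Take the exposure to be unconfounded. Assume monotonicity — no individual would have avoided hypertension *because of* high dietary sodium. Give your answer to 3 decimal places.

PN ≈ 0.587

p₁ = P(outcome | exposed) = 846/1527 = 0.55403
p₀ = P(outcome | unexposed) = 533/2328 = 0.22895
Under exogeneity and monotonicity, PN = (p₁ − p₀) / p₁.
PN = (0.55403 − 0.22895) / 0.55403 = 0.32508 / 0.55403 ≈ 0.5867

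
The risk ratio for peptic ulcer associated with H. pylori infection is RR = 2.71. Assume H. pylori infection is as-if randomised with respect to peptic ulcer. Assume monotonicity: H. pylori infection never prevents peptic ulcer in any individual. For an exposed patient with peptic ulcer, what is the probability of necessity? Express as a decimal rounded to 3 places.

PN ≈ 0.631

Under exogeneity and monotonicity, PN = (RR − 1) / RR = 1 − 1/RR.
PN = (2.71 − 1) / 2.71 = 1.71 / 2.71 ≈ 0.6310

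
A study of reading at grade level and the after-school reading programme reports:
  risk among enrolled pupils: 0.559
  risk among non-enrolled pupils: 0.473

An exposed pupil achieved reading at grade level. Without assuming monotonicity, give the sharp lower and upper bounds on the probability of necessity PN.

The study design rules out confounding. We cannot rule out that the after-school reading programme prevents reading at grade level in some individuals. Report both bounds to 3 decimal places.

Let p₁ = 0.559, p₀ = 0.473.
Under exogeneity alone the bounds on PN are max{0,(p₁−p₀)/p₁} ≤ PN ≤ min{1,(1−p₀)/p₁}.
  lower = (p₁ − p₀)/p₁ = 0.086 / 0.559 ≈ 0.1538
  upper = min{1, (1 − p₀)/p₁} = 0.527 / 0.559 ≈ 0.9428

0.154 ≤ PN ≤ 0.943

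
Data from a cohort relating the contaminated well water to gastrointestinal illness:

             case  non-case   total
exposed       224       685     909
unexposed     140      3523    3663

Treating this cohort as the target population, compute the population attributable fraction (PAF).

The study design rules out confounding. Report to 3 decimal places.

PAF ≈ 0.520

p₁ = P(outcome | exposed) = 224/909 = 0.24642
p₀ = P(outcome | unexposed) = 140/3663 = 0.03822
Exposure prevalence π = 909/4572 = 0.19882; overall risk P(Y=1) = 0.079615.
Under exogeneity, PAF = [P(Y=1) − p₀]/P(Y=1).
PAF = (0.079615 − 0.03822) / 0.079615 ≈ 0.5199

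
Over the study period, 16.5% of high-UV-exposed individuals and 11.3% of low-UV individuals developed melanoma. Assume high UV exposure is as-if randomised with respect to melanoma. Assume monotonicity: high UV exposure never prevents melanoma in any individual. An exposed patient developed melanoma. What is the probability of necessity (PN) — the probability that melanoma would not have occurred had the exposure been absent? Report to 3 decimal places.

PN ≈ 0.315

p₁ = 0.165, p₀ = 0.113.
Under exogeneity and monotonicity, PN = (p₁ − p₀) / p₁.
PN = (0.165 − 0.113) / 0.165 = 0.052 / 0.165 ≈ 0.3152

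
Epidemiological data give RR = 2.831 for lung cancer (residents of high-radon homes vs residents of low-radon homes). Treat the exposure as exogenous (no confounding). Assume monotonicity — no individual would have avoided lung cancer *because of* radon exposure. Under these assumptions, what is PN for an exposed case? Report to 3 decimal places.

Under exogeneity and monotonicity, PN = (RR − 1) / RR = 1 − 1/RR.
PN = (2.831 − 1) / 2.831 = 1.831 / 2.831 ≈ 0.6468

PN ≈ 0.647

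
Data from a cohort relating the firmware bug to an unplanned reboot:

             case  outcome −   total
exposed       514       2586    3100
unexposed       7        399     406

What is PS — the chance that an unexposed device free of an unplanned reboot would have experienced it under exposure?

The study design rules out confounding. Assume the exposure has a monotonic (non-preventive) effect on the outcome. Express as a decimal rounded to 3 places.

PS ≈ 0.151

p₁ = P(outcome | exposed) = 514/3100 = 0.16581
p₀ = P(outcome | unexposed) = 7/406 = 0.017241
Under exogeneity and monotonicity, PS = (p₁ − p₀) / (1 − p₀).
PS = (0.16581 − 0.017241) / (1 − 0.017241) = 0.14857 / 0.98276 ≈ 0.1512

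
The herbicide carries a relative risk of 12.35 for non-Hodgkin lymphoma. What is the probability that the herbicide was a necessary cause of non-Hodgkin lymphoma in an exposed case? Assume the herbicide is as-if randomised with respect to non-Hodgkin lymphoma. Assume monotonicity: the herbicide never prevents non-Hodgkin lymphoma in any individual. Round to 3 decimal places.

Under exogeneity and monotonicity, PN = (RR − 1) / RR = 1 − 1/RR.
PN = (12.35 − 1) / 12.35 = 11.35 / 12.35 ≈ 0.9190

PN ≈ 0.919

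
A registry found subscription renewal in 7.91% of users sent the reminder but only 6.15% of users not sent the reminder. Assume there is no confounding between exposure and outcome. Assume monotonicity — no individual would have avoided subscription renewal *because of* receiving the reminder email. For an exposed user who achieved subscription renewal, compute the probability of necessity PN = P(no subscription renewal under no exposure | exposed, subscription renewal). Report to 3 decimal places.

p₁ = 0.0791, p₀ = 0.0615.
Under exogeneity and monotonicity, PN = (p₁ − p₀) / p₁.
PN = (0.0791 − 0.0615) / 0.0791 = 0.0176 / 0.0791 ≈ 0.2225

PN ≈ 0.223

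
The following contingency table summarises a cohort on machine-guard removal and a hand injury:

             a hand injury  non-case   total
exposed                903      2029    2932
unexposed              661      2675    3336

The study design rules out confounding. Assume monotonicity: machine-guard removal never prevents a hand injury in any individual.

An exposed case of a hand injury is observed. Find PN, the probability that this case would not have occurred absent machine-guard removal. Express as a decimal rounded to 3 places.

p₁ = P(outcome | exposed) = 903/2932 = 0.30798
p₀ = P(outcome | unexposed) = 661/3336 = 0.19814
Under exogeneity and monotonicity, PN = (p₁ − p₀)/p₁.
PN = (0.30798 − 0.19814) / 0.30798 ≈ 0.3566

PN ≈ 0.357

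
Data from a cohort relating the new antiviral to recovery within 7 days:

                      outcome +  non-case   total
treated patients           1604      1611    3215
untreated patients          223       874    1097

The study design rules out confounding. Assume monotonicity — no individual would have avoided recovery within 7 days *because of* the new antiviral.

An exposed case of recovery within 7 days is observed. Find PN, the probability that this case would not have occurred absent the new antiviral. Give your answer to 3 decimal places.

p₁ = P(outcome | exposed) = 1604/3215 = 0.49891
p₀ = P(outcome | unexposed) = 223/1097 = 0.20328
Under exogeneity and monotonicity, PN = (p₁ − p₀)/p₁.
PN = (0.49891 − 0.20328) / 0.49891 ≈ 0.5925

PN ≈ 0.593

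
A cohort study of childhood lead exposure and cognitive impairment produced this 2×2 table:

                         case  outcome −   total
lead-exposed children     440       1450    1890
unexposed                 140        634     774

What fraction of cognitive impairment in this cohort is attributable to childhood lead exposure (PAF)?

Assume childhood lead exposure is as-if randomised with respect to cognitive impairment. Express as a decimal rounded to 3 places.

PAF ≈ 0.169

p₁ = P(outcome | exposed) = 440/1890 = 0.2328
p₀ = P(outcome | unexposed) = 140/774 = 0.18088
Exposure prevalence π = 1890/2664 = 0.70946; overall risk P(Y=1) = 0.21772.
Under exogeneity, PAF = [P(Y=1) − p₀]/P(Y=1).
PAF = (0.21772 − 0.18088) / 0.21772 ≈ 0.1692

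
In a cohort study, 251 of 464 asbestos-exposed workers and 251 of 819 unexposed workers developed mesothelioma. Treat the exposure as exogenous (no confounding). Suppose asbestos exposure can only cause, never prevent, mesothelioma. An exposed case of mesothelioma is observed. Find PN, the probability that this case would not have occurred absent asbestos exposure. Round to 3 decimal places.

PN ≈ 0.433

p₁ = P(outcome | exposed) = 251/464 = 0.54095
p₀ = P(outcome | unexposed) = 251/819 = 0.30647
Under exogeneity and monotonicity, PN = (p₁ − p₀) / p₁.
PN = (0.54095 − 0.30647) / 0.54095 = 0.23448 / 0.54095 ≈ 0.4335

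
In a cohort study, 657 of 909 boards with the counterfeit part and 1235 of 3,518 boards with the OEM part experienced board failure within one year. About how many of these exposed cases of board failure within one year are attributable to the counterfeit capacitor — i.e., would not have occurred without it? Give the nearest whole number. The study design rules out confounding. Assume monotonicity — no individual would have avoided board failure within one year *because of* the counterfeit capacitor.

p₁ = P(outcome | exposed) = 657/909 = 0.72277
p₀ = P(outcome | unexposed) = 1235/3518 = 0.35105
PN = (p₁ − p₀)/p₁ = (0.72277 − 0.35105) / 0.72277 ≈ 0.51430.
Attributable cases ≈ PN × (exposed cases) = 0.51430 × 657 ≈ 337.89.

about 338 cases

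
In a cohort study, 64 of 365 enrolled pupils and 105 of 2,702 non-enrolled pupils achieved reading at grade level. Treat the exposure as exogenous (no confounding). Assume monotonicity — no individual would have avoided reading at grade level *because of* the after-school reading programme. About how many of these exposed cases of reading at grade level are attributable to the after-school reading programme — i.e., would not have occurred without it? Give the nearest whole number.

p₁ = P(outcome | exposed) = 64/365 = 0.17534
p₀ = P(outcome | unexposed) = 105/2702 = 0.03886
PN = (p₁ − p₀)/p₁ = (0.17534 − 0.03886) / 0.17534 ≈ 0.77838.
Attributable cases ≈ PN × (exposed cases) = 0.77838 × 64 ≈ 49.82.

about 50 cases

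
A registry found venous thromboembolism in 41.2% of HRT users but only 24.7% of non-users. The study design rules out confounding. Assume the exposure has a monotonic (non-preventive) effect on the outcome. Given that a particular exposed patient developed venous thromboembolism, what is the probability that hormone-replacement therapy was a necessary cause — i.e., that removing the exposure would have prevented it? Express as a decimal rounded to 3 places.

PN ≈ 0.400

p₁ = 0.412, p₀ = 0.247.
Under exogeneity and monotonicity, PN = (p₁ − p₀) / p₁.
PN = (0.412 − 0.247) / 0.412 = 0.165 / 0.412 ≈ 0.4005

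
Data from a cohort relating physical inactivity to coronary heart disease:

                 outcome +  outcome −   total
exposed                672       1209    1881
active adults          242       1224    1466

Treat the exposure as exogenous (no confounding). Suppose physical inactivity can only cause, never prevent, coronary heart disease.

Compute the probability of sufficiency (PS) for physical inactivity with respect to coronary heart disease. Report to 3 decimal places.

p₁ = P(outcome | exposed) = 672/1881 = 0.35726
p₀ = P(outcome | unexposed) = 242/1466 = 0.16508
Under exogeneity and monotonicity, PS = (p₁ − p₀)/(1 − p₀).
PS = (0.35726 − 0.16508) / 0.83492 ≈ 0.2302

PS ≈ 0.230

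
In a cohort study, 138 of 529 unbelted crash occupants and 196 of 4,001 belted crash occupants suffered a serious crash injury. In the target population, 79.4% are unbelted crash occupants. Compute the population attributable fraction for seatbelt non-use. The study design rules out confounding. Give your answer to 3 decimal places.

PAF ≈ 0.774

p₁ = P(outcome | exposed) = 138/529 = 0.26087
p₀ = P(outcome | unexposed) = 196/4001 = 0.048988
Overall risk P(Y=1) = π·p₁ + (1−π)·p₀ = 0.794×0.26087 + 0.206×0.048988 = 0.21722.
Under exogeneity, PAF = [P(Y=1) − p₀] / P(Y=1).
PAF = (0.21722 − 0.048988) / 0.21722 ≈ 0.7745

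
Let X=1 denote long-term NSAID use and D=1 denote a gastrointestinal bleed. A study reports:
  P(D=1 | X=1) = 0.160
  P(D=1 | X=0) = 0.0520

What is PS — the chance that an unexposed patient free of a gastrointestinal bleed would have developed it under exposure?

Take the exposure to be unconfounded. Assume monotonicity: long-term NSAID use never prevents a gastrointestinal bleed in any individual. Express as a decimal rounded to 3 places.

PS ≈ 0.114

Let p₁ = 0.16, p₀ = 0.052.
Under exogeneity and monotonicity, PS = (p₁ − p₀) / (1 − p₀).
PS = (0.16 − 0.052) / (1 − 0.052) = 0.108 / 0.948 ≈ 0.1139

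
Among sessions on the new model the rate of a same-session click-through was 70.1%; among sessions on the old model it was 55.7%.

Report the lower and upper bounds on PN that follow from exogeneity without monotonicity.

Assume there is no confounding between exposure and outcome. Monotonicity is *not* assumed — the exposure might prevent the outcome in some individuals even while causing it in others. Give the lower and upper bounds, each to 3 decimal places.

0.205 ≤ PN ≤ 0.632

p₁ = 0.701, p₀ = 0.557.
Under exogeneity alone the bounds on PN are max{0,(p₁−p₀)/p₁} ≤ PN ≤ min{1,(1−p₀)/p₁}.
  lower = (p₁ − p₀)/p₁ = 0.144 / 0.701 ≈ 0.2054
  upper = min{1, (1 − p₀)/p₁} = 0.443 / 0.701 ≈ 0.6320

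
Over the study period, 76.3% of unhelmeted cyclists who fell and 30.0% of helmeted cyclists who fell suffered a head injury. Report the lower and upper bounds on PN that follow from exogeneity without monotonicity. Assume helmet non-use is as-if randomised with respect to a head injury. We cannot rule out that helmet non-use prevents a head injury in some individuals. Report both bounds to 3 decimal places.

p₁ = 0.763, p₀ = 0.3.
Under exogeneity alone the bounds on PN are max{0,(p₁−p₀)/p₁} ≤ PN ≤ min{1,(1−p₀)/p₁}.
  lower = (p₁ − p₀)/p₁ = 0.463 / 0.763 ≈ 0.6068
  upper = min{1, (1 − p₀)/p₁} = 0.7 / 0.763 ≈ 0.9174

0.607 ≤ PN ≤ 0.917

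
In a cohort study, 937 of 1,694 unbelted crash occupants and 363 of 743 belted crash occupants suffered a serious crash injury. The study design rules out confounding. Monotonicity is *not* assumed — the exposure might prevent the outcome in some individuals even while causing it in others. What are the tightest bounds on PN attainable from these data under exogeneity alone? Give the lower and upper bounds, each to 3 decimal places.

0.117 ≤ PN ≤ 0.925

p₁ = P(outcome | exposed) = 937/1694 = 0.55313
p₀ = P(outcome | unexposed) = 363/743 = 0.48856
Under exogeneity alone the bounds on PN are max{0,(p₁−p₀)/p₁} ≤ PN ≤ min{1,(1−p₀)/p₁}.
  lower = (p₁ − p₀)/p₁ = 0.064569 / 0.55313 ≈ 0.1167
  upper = min{1, (1 − p₀)/p₁} = 0.51144 / 0.55313 ≈ 0.9246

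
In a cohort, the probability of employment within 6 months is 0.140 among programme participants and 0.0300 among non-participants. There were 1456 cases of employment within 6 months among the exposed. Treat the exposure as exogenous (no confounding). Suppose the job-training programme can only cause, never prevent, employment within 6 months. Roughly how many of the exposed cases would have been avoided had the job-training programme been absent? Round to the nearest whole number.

about 1144 cases

Let p₁ = 0.14, p₀ = 0.03.
PN = (p₁ − p₀)/p₁ = (0.14 − 0.03) / 0.14 ≈ 0.78571.
Attributable cases ≈ PN × (exposed cases) = 0.78571 × 1456 ≈ 1144.00.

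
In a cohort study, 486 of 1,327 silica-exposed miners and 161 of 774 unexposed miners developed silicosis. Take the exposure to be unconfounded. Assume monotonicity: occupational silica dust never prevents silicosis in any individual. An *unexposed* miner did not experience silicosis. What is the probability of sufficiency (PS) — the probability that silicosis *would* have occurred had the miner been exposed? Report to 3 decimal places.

PS ≈ 0.200

p₁ = P(outcome | exposed) = 486/1327 = 0.36624
p₀ = P(outcome | unexposed) = 161/774 = 0.20801
Under exogeneity and monotonicity, PS = (p₁ − p₀) / (1 − p₀).
PS = (0.36624 − 0.20801) / (1 − 0.20801) = 0.15823 / 0.79199 ≈ 0.1998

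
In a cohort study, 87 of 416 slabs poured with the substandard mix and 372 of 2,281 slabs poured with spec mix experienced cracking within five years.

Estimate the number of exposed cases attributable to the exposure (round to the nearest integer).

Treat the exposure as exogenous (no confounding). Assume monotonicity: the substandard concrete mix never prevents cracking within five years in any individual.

about 19 cases

p₁ = P(outcome | exposed) = 87/416 = 0.20913
p₀ = P(outcome | unexposed) = 372/2281 = 0.16309
PN = (p₁ − p₀)/p₁ = (0.20913 − 0.16309) / 0.20913 ≈ 0.22018.
Attributable cases ≈ PN × (exposed cases) = 0.22018 × 87 ≈ 19.16.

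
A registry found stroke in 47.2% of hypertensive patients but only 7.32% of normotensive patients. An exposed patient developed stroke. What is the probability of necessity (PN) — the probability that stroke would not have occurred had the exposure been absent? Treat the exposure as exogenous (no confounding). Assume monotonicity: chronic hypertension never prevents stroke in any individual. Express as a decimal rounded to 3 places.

p₁ = 0.472, p₀ = 0.0732.
Under exogeneity and monotonicity, PN = (p₁ − p₀) / p₁.
PN = (0.472 − 0.0732) / 0.472 = 0.3988 / 0.472 ≈ 0.8449

PN ≈ 0.845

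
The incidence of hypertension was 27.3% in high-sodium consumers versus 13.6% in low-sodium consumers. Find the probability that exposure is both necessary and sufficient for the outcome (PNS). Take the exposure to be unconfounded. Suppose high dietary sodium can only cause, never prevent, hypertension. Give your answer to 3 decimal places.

p₁ = 0.273, p₀ = 0.136.
Under exogeneity and monotonicity, PNS = p₁ − p₀.
PNS = 0.273 − 0.136 = 0.137

PNS ≈ 0.137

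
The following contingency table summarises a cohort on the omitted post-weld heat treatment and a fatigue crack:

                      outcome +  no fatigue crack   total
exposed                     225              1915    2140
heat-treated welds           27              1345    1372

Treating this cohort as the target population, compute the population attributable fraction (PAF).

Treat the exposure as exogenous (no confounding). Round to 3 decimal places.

p₁ = P(outcome | exposed) = 225/2140 = 0.10514
p₀ = P(outcome | unexposed) = 27/1372 = 0.019679
Exposure prevalence π = 2140/3512 = 0.60934; overall risk P(Y=1) = 0.071754.
Under exogeneity, PAF = [P(Y=1) − p₀]/P(Y=1).
PAF = (0.071754 − 0.019679) / 0.071754 ≈ 0.7257

PAF ≈ 0.726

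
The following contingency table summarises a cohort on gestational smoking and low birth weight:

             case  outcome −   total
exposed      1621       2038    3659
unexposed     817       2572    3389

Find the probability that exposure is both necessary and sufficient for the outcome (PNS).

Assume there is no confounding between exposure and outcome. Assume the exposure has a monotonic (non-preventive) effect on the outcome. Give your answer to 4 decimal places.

PNS ≈ 0.2019

p₁ = P(outcome | exposed) = 1621/3659 = 0.44302
p₀ = P(outcome | unexposed) = 817/3389 = 0.24107
Under exogeneity and monotonicity, PNS = p₁ − p₀.
PNS = 0.44302 − 0.24107 = 0.20194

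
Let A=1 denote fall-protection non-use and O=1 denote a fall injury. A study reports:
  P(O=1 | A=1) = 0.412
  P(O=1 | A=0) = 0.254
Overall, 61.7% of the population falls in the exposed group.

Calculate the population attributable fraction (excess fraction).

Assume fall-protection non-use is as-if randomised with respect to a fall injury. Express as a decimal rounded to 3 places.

Let p₁ = 0.412, p₀ = 0.254.
Overall risk P(Y=1) = π·p₁ + (1−π)·p₀ = 0.617×0.412 + 0.383×0.254 = 0.35149.
Under exogeneity, PAF = [P(Y=1) − p₀] / P(Y=1).
PAF = (0.35149 − 0.254) / 0.35149 ≈ 0.2774

PAF ≈ 0.277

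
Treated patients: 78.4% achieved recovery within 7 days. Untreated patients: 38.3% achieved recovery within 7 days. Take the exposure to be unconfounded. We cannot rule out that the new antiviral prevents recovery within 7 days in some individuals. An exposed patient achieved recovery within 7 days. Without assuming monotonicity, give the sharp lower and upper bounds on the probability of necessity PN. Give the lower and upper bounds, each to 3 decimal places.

p₁ = 0.784, p₀ = 0.383.
Under exogeneity alone the bounds on PN are max{0,(p₁−p₀)/p₁} ≤ PN ≤ min{1,(1−p₀)/p₁}.
  lower = (p₁ − p₀)/p₁ = 0.401 / 0.784 ≈ 0.5115
  upper = min{1, (1 − p₀)/p₁} = 0.617 / 0.784 ≈ 0.7870

0.511 ≤ PN ≤ 0.787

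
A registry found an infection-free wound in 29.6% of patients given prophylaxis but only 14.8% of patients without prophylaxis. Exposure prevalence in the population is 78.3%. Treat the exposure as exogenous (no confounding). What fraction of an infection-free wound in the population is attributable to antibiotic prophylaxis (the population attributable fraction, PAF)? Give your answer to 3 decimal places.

PAF ≈ 0.439

p₁ = 0.296, p₀ = 0.148.
Overall risk P(Y=1) = π·p₁ + (1−π)·p₀ = 0.783×0.296 + 0.217×0.148 = 0.26388.
Under exogeneity, PAF = [P(Y=1) − p₀] / P(Y=1).
PAF = (0.26388 − 0.148) / 0.26388 ≈ 0.4391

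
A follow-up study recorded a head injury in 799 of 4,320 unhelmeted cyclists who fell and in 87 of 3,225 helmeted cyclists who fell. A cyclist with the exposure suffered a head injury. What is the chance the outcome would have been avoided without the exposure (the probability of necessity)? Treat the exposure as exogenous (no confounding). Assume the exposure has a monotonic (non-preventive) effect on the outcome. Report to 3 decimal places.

PN ≈ 0.854

p₁ = P(outcome | exposed) = 799/4320 = 0.18495
p₀ = P(outcome | unexposed) = 87/3225 = 0.026977
Under exogeneity and monotonicity, PN = (p₁ − p₀) / p₁.
PN = (0.18495 − 0.026977) / 0.18495 = 0.15798 / 0.18495 ≈ 0.8541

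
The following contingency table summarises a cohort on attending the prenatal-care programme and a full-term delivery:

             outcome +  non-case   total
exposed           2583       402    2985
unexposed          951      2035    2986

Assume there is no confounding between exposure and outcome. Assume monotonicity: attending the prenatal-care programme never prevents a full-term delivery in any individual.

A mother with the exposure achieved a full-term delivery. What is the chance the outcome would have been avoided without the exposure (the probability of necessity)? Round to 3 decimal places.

PN ≈ 0.632

p₁ = P(outcome | exposed) = 2583/2985 = 0.86533
p₀ = P(outcome | unexposed) = 951/2986 = 0.31849
Under exogeneity and monotonicity, PN = (p₁ − p₀)/p₁.
PN = (0.86533 − 0.31849) / 0.86533 ≈ 0.6319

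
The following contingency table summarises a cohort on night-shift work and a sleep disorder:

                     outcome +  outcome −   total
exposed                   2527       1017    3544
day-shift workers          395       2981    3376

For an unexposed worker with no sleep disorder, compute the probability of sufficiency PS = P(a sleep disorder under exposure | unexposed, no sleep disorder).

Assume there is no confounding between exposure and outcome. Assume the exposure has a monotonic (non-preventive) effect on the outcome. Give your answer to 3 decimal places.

p₁ = P(outcome | exposed) = 2527/3544 = 0.71304
p₀ = P(outcome | unexposed) = 395/3376 = 0.117
Under exogeneity and monotonicity, PS = (p₁ − p₀)/(1 − p₀).
PS = (0.71304 − 0.117) / 0.883 ≈ 0.6750

PS ≈ 0.675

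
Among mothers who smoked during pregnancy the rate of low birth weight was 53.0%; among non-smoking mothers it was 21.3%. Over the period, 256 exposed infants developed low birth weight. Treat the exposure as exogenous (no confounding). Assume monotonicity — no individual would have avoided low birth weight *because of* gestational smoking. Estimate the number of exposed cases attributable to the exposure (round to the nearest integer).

about 153 cases

p₁ = 0.53, p₀ = 0.213.
PN = (p₁ − p₀)/p₁ = (0.53 − 0.213) / 0.53 ≈ 0.59811.
Attributable cases ≈ PN × (exposed cases) = 0.59811 × 256 ≈ 153.12.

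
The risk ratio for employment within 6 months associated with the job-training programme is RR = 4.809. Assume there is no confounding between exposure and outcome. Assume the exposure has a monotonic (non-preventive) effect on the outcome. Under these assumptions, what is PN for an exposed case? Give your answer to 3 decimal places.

Under exogeneity and monotonicity, PN = (RR − 1) / RR = 1 − 1/RR.
PN = (4.809 − 1) / 4.809 = 3.809 / 4.809 ≈ 0.7921

PN ≈ 0.792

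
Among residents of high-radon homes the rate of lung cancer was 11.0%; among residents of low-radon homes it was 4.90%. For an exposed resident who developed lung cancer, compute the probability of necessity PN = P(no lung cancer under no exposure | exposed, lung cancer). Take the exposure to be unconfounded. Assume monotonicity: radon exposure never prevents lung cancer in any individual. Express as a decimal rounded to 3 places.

PN ≈ 0.555

p₁ = 0.11, p₀ = 0.049.
Under exogeneity and monotonicity, PN = (p₁ − p₀) / p₁.
PN = (0.11 − 0.049) / 0.11 = 0.061 / 0.11 ≈ 0.5545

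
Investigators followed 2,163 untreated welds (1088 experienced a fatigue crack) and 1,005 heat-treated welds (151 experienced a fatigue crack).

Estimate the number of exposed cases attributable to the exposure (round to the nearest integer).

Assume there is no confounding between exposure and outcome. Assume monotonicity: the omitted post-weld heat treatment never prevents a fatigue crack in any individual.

about 763 cases

p₁ = P(outcome | exposed) = 1088/2163 = 0.50301
p₀ = P(outcome | unexposed) = 151/1005 = 0.15025
PN = (p₁ − p₀)/p₁ = (0.50301 − 0.15025) / 0.50301 ≈ 0.70130.
Attributable cases ≈ PN × (exposed cases) = 0.70130 × 1088 ≈ 763.01.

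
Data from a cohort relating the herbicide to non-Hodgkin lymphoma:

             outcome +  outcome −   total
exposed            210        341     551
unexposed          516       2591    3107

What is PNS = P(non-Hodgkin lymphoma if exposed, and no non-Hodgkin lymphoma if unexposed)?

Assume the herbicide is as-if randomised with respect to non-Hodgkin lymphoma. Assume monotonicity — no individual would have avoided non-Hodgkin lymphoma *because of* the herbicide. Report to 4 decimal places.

p₁ = P(outcome | exposed) = 210/551 = 0.38113
p₀ = P(outcome | unexposed) = 516/3107 = 0.16608
Under exogeneity and monotonicity, PNS = p₁ − p₀.
PNS = 0.38113 − 0.16608 = 0.21505

PNS ≈ 0.2150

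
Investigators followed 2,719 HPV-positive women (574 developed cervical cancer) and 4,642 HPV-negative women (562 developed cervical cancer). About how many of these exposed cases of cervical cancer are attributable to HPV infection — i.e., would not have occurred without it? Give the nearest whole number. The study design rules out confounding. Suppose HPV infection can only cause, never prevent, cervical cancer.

about 245 cases

p₁ = P(outcome | exposed) = 574/2719 = 0.21111
p₀ = P(outcome | unexposed) = 562/4642 = 0.12107
PN = (p₁ − p₀)/p₁ = (0.21111 − 0.12107) / 0.21111 ≈ 0.42651.
Attributable cases ≈ PN × (exposed cases) = 0.42651 × 574 ≈ 244.81.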